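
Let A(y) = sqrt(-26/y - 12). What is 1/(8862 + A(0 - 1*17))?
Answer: 75327/667547963 - I*sqrt(3026)/1335095926 ≈ 0.00011284 - 4.1202e-8*I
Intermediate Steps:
A(y) = sqrt(-12 - 26/y)
1/(8862 + A(0 - 1*17)) = 1/(8862 + sqrt(-12 - 26/(0 - 1*17))) = 1/(8862 + sqrt(-12 - 26/(0 - 17))) = 1/(8862 + sqrt(-12 - 26/(-17))) = 1/(8862 + sqrt(-12 - 26*(-1/17))) = 1/(8862 + sqrt(-12 + 26/17)) = 1/(8862 + sqrt(-178/17)) = 1/(8862 + I*sqrt(3026)/17)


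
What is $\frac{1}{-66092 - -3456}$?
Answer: $- \frac{1}{62636} \approx -1.5965 \cdot 10^{-5}$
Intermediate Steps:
$\frac{1}{-66092 - -3456} = \frac{1}{-66092 + 3456} = \frac{1}{-62636} = - \frac{1}{62636}$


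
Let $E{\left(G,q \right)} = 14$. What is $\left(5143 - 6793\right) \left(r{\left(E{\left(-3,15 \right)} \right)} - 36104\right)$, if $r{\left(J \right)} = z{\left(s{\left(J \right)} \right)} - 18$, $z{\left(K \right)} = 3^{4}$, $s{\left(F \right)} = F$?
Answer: $59467650$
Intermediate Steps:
$z{\left(K \right)} = 81$
$r{\left(J \right)} = 63$ ($r{\left(J \right)} = 81 - 18 = 63$)
$\left(5143 - 6793\right) \left(r{\left(E{\left(-3,15 \right)} \right)} - 36104\right) = \left(5143 - 6793\right) \left(63 - 36104\right) = \left(-1650\right) \left(-36041\right) = 59467650$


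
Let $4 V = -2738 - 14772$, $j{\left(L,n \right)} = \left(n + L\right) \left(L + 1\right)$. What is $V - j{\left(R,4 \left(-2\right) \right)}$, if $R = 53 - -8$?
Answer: $- \frac{15327}{2} \approx -7663.5$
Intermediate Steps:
$R = 61$ ($R = 53 + 8 = 61$)
$j{\left(L,n \right)} = \left(1 + L\right) \left(L + n\right)$ ($j{\left(L,n \right)} = \left(L + n\right) \left(1 + L\right) = \left(1 + L\right) \left(L + n\right)$)
$V = - \frac{8755}{2}$ ($V = \frac{-2738 - 14772}{4} = \frac{1}{4} \left(-17510\right) = - \frac{8755}{2} \approx -4377.5$)
$V - j{\left(R,4 \left(-2\right) \right)} = - \frac{8755}{2} - \left(61 + 4 \left(-2\right) + 61^{2} + 61 \cdot 4 \left(-2\right)\right) = - \frac{8755}{2} - \left(61 - 8 + 3721 + 61 \left(-8\right)\right) = - \frac{8755}{2} - \left(61 - 8 + 3721 - 488\right) = - \frac{8755}{2} - 3286 = - \frac{15327}{2}$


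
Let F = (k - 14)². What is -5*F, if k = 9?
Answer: -125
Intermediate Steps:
F = 25 (F = (9 - 14)² = (-5)² = 25)
-5*F = -5*25 = -125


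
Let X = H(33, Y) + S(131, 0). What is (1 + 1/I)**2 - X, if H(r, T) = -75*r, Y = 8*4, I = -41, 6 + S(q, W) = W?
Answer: 4172161/1681 ≈ 2482.0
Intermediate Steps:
S(q, W) = -6 + W
Y = 32
X = -2481 (X = -75*33 + (-6 + 0) = -2475 - 6 = -2481)
(1 + 1/I)**2 - X = (1 + 1/(-41))**2 - 1*(-2481) = (1 - 1/41)**2 + 2481 = (40/41)**2 + 2481 = 1600/1681 + 2481 = 4172161/1681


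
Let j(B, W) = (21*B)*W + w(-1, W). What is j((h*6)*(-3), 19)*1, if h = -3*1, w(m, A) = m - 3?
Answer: 21542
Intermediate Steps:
w(m, A) = -3 + m
h = -3
j(B, W) = -4 + 21*B*W (j(B, W) = (21*B)*W + (-3 - 1) = 21*B*W - 4 = -4 + 21*B*W)
j((h*6)*(-3), 19)*1 = (-4 + 21*(-3*6*(-3))*19)*1 = (-4 + 21*(-18*(-3))*19)*1 = (-4 + 21*54*19)*1 = (-4 + 21546)*1 = 21542*1 = 21542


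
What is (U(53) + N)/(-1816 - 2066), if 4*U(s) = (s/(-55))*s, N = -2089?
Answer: 462389/854040 ≈ 0.54141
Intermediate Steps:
U(s) = -s**2/220 (U(s) = ((s/(-55))*s)/4 = ((s*(-1/55))*s)/4 = ((-s/55)*s)/4 = (-s**2/55)/4 = -s**2/220)
(U(53) + N)/(-1816 - 2066) = (-1/220*53**2 - 2089)/(-1816 - 2066) = (-1/220*2809 - 2089)/(-3882) = (-2809/220 - 2089)*(-1/3882) = -462389/220*(-1/3882) = 462389/854040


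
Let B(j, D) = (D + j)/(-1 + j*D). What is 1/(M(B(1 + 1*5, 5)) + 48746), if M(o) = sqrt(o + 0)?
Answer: 1413634/68909002953 - sqrt(319)/68909002953 ≈ 2.0514e-5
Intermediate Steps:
B(j, D) = (D + j)/(-1 + D*j)
M(o) = sqrt(o)
1/(M(B(1 + 1*5, 5)) + 48746) = 1/(sqrt((5 + (1 + 1*5))/(-1 + 5*(1 + 1*5))) + 48746) = 1/(sqrt((5 + (1 + 5))/(-1 + 5*(1 + 5))) + 48746) = 1/(sqrt((5 + 6)/(-1 + 5*6)) + 48746) = 1/(sqrt(11/(-1 + 30)) + 48746) = 1/(sqrt(11/29) + 48746) = 1/(sqrt(319)/29 + 48746) = 1/(48746 + sqrt(319)/29)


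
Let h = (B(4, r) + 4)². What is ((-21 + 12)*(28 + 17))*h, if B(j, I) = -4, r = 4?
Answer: 0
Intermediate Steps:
h = 0 (h = (-4 + 4)² = 0² = 0)
((-21 + 12)*(28 + 17))*h = ((-21 + 12)*(28 + 17))*0 = -9*45*0 = -405*0 = 0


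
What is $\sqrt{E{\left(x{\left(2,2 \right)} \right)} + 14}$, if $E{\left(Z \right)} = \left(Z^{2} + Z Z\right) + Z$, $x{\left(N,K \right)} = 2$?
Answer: $2 \sqrt{6} \approx 4.899$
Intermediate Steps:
$E{\left(Z \right)} = Z + 2 Z^{2}$ ($E{\left(Z \right)} = \left(Z^{2} + Z^{2}\right) + Z = 2 Z^{2} + Z = Z + 2 Z^{2}$)
$\sqrt{E{\left(x{\left(2,2 \right)} \right)} + 14} = \sqrt{2 \left(1 + 2 \cdot 2\right) + 14} = \sqrt{2 \left(1 + 4\right) + 14} = \sqrt{2 \cdot 5 + 14} = \sqrt{10 + 14} = \sqrt{24} = 2 \sqrt{6}$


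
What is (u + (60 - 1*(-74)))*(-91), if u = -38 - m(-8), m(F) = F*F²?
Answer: -55328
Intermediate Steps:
m(F) = F³
u = 474 (u = -38 - 1*(-8)³ = -38 - 1*(-512) = -38 + 512 = 474)
(u + (60 - 1*(-74)))*(-91) = (474 + (60 - 1*(-74)))*(-91) = (474 + (60 + 74))*(-91) = (474 + 134)*(-91) = 608*(-91) = -55328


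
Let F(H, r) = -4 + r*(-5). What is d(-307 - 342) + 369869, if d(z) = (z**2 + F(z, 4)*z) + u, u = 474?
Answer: 807120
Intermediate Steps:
F(H, r) = -4 - 5*r
d(z) = 474 + z**2 - 24*z (d(z) = (z**2 + (-4 - 5*4)*z) + 474 = (z**2 + (-4 - 20)*z) + 474 = (z**2 - 24*z) + 474 = 474 + z**2 - 24*z)
d(-307 - 342) + 369869 = (474 + (-307 - 342)**2 - 24*(-307 - 342)) + 369869 = (474 + (-649)**2 - 24*(-649)) + 369869 = (474 + 421201 + 15576) + 369869 = 437251 + 369869 = 807120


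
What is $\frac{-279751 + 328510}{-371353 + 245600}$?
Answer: $- \frac{48759}{125753} \approx -0.38774$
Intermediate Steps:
$\frac{-279751 + 328510}{-371353 + 245600} = \frac{48759}{-125753} = 48759 \left(- \frac{1}{125753}\right) = - \frac{48759}{125753}$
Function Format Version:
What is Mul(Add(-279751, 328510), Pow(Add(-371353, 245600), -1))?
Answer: Rational(-48759, 125753) ≈ -0.38774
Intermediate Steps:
Mul(Add(-279751, 328510), Pow(Add(-371353, 245600), -1)) = Mul(48759, Pow(-125753, -1)) = Mul(48759, Rational(-1, 125753)) = Rational(-48759, 125753)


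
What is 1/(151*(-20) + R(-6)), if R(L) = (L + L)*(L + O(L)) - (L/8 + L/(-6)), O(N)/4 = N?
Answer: -4/10641 ≈ -0.00037590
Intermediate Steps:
O(N) = 4*N
R(L) = 10*L² + L/24 (R(L) = (L + L)*(L + 4*L) - (L/8 + L/(-6)) = (2*L)*(5*L) - (L*(⅛) + L*(-⅙)) = 10*L² - (L/8 - L/6) = 10*L² - (-1)*L/24 = 10*L² + L/24)
1/(151*(-20) + R(-6)) = 1/(151*(-20) + (1/24)*(-6)*(1 + 240*(-6))) = 1/(-3020 + (1/24)*(-6)*(1 - 1440)) = 1/(-3020 + (1/24)*(-6)*(-1439)) = 1/(-3020 + 1439/4) = 1/(-10641/4) = -4/10641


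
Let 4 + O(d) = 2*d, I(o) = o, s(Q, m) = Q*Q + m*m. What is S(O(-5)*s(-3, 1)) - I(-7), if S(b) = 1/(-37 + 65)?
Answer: 197/28 ≈ 7.0357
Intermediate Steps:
s(Q, m) = Q² + m²
O(d) = -4 + 2*d
S(b) = 1/28
S(O(-5)*s(-3, 1)) - I(-7) = 1/28 - 1*(-7) = 1/28 + 7 = 197/28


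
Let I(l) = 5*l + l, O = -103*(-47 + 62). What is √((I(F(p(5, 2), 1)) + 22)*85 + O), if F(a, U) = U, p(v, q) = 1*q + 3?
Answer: √835 ≈ 28.896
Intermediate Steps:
p(v, q) = 3 + q (p(v, q) = q + 3 = 3 + q)
O = -1545 (O = -103*15 = -1545)
I(l) = 6*l
√((I(F(p(5, 2), 1)) + 22)*85 + O) = √((6*1 + 22)*85 - 1545) = √((6 + 22)*85 - 1545) = √(28*85 - 1545) = √(2380 - 1545) = √835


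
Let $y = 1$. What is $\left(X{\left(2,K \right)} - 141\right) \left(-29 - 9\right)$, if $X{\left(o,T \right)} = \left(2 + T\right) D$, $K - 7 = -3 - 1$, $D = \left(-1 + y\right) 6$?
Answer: $5358$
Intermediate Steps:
$D = 0$ ($D = \left(-1 + 1\right) 6 = 0 \cdot 6 = 0$)
$K = 3$ ($K = 7 - 4 = 3$)
$X{\left(o,T \right)} = 0$ ($X{\left(o,T \right)} = \left(2 + T\right) 0 = 0$)
$\left(X{\left(2,K \right)} - 141\right) \left(-29 - 9\right) = \left(0 - 141\right) \left(-29 - 9\right) = \left(-141\right) \left(-38\right) = 5358$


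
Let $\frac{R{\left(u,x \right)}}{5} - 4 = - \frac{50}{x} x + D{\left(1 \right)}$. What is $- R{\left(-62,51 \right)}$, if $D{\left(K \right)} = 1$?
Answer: $225$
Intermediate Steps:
$R{\left(u,x \right)} = -225$ ($R{\left(u,x \right)} = 20 + 5 \left(- \frac{50}{x} x + 1\right) = 20 + 5 \left(-50 + 1\right) = 20 + 5 \left(-49\right) = 20 - 245 = -225$)
$- R{\left(-62,51 \right)} = \left(-1\right) \left(-225\right) = 225$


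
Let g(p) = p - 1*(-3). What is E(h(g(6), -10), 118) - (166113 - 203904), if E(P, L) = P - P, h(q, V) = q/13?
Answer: 37791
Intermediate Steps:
g(p) = 3 + p (g(p) = p + 3 = 3 + p)
h(q, V) = q/13 (h(q, V) = q*(1/13) = q/13)
E(P, L) = 0
E(h(g(6), -10), 118) - (166113 - 203904) = 0 - (166113 - 203904) = 0 - 1*(-37791) = 0 + 37791 = 37791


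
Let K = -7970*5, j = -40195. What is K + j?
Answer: -80045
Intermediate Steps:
K = -39850
K + j = -39850 - 40195 = -80045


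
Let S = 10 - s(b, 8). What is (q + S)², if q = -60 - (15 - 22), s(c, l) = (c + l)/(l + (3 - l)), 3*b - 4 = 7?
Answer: 178084/81 ≈ 2198.6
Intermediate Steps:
b = 11/3 (b = 4/3 + (⅓)*7 = 4/3 + 7/3 = 11/3 ≈ 3.6667)
s(c, l) = c/3 + l/3 (s(c, l) = (c + l)/3 = (c + l)*(⅓) = c/3 + l/3)
S = 55/9 (S = 10 - ((⅓)*(11/3) + (⅓)*8) = 10 - (11/9 + 8/3) = 10 - 1*35/9 = 10 - 35/9 = 55/9 ≈ 6.1111)
q = -53 (q = -60 - 1*(-7) = -60 + 7 = -53)
(q + S)² = (-53 + 55/9)² = (-422/9)² = 178084/81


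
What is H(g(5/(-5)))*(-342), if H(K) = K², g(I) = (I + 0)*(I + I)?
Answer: -1368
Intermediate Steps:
g(I) = 2*I² (g(I) = I*(2*I) = 2*I²)
H(g(5/(-5)))*(-342) = (2*(5/(-5))²)²*(-342) = (2*(5*(-⅕))²)²*(-342) = (2*(-1)²)²*(-342) = (2*1)²*(-342) = 2²*(-342) = 4*(-342) = -1368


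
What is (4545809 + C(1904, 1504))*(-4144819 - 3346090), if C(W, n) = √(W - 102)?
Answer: -34052241550381 - 7490909*√1802 ≈ -3.4053e+13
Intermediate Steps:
C(W, n) = √(-102 + W)
(4545809 + C(1904, 1504))*(-4144819 - 3346090) = (4545809 + √(-102 + 1904))*(-4144819 - 3346090) = (4545809 + √1802)*(-7490909) = -34052241550381 - 7490909*√1802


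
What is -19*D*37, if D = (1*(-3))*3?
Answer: 6327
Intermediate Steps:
D = -9 (D = -3*3 = -9)
-19*D*37 = -19*(-9)*37 = 171*37 = 6327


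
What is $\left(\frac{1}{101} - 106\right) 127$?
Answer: $- \frac{1359535}{101} \approx -13461.0$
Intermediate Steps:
$\left(\frac{1}{101} - 106\right) 127 = \left(- \frac{10705}{101}\right) 127 = - \frac{1359535}{101}$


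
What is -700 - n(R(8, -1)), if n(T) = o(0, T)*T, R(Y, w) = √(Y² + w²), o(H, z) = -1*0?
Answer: -700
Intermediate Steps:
o(H, z) = 0
n(T) = 0 (n(T) = 0*T = 0)
-700 - n(R(8, -1)) = -700 - 1*0 = -700 + 0 = -700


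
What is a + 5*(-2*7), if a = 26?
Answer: -44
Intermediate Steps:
a + 5*(-2*7) = 26 + 5*(-2*7) = 26 + 5*(-14) = 26 - 70 = -44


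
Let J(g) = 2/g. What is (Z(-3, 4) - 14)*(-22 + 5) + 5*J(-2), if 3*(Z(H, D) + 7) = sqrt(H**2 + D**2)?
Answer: 971/3 ≈ 323.67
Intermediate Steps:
Z(H, D) = -7 + sqrt(D**2 + H**2)/3 (Z(H, D) = -7 + sqrt(H**2 + D**2)/3 = -7 + sqrt(D**2 + H**2)/3)
(Z(-3, 4) - 14)*(-22 + 5) + 5*J(-2) = ((-7 + sqrt(4**2 + (-3)**2)/3) - 14)*(-22 + 5) + 5*(2/(-2)) = ((-7 + sqrt(16 + 9)/3) - 14)*(-17) + 5*(2*(-1/2)) = ((-7 + sqrt(25)/3) - 14)*(-17) + 5*(-1) = ((-7 + (1/3)*5) - 14)*(-17) - 5 = ((-7 + 5/3) - 14)*(-17) - 5 = (-16/3 - 14)*(-17) - 5 = -58/3*(-17) - 5 = 986/3 - 5 = 971/3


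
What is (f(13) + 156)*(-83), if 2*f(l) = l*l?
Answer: -39923/2 ≈ -19962.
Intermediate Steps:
f(l) = l**2/2 (f(l) = (l*l)/2 = l**2/2)
(f(13) + 156)*(-83) = ((1/2)*13**2 + 156)*(-83) = ((1/2)*169 + 156)*(-83) = (169/2 + 156)*(-83) = (481/2)*(-83) = -39923/2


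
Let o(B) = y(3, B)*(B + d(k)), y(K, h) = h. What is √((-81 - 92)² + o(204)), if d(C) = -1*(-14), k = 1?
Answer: √74401 ≈ 272.77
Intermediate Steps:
d(C) = 14
o(B) = B*(14 + B) (o(B) = B*(B + 14) = B*(14 + B))
√((-81 - 92)² + o(204)) = √((-81 - 92)² + 204*(14 + 204)) = √((-173)² + 204*218) = √(29929 + 44472) = √74401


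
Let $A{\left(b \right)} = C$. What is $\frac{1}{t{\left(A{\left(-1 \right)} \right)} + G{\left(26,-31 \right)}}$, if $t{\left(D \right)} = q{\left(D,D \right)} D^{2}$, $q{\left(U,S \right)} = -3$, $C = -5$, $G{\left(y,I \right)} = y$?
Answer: $- \frac{1}{49} \approx -0.020408$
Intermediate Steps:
$A{\left(b \right)} = -5$
$t{\left(D \right)} = - 3 D^{2}$
$\frac{1}{t{\left(A{\left(-1 \right)} \right)} + G{\left(26,-31 \right)}} = \frac{1}{- 3 \left(-5\right)^{2} + 26} = \frac{1}{\left(-3\right) 25 + 26} = \frac{1}{-75 + 26} = \frac{1}{-49} = - \frac{1}{49}$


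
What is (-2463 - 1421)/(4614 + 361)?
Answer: -3884/4975 ≈ -0.78070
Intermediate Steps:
(-2463 - 1421)/(4614 + 361) = -3884/4975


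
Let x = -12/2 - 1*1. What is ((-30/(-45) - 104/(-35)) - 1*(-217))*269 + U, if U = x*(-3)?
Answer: 6234128/105 ≈ 59373.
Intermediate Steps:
x = -7 (x = -12*½ - 1 = -6 - 1 = -7)
U = 21 (U = -7*(-3) = 21)
((-30/(-45) - 104/(-35)) - 1*(-217))*269 + U = ((-30/(-45) - 104/(-35)) - 1*(-217))*269 + 21 = ((-30*(-1/45) - 104*(-1/35)) + 217)*269 + 21 = ((⅔ + 104/35) + 217)*269 + 21 = (382/105 + 217)*269 + 21 = (23167/105)*269 + 21 = 6231923/105 + 21 = 6234128/105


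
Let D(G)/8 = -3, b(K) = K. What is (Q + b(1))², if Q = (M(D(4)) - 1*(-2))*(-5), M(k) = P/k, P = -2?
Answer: 12769/144 ≈ 88.674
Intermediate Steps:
D(G) = -24 (D(G) = 8*(-3) = -24)
M(k) = -2/k
Q = -125/12 (Q = (-2/(-24) - 1*(-2))*(-5) = (-2*(-1/24) + 2)*(-5) = (1/12 + 2)*(-5) = (25/12)*(-5) = -125/12 ≈ -10.417)
(Q + b(1))² = (-125/12 + 1)² = (-113/12)² = 12769/144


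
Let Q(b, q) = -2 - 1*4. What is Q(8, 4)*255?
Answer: -1530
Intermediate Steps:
Q(b, q) = -6 (Q(b, q) = -2 - 4 = -6)
Q(8, 4)*255 = -6*255 = -1530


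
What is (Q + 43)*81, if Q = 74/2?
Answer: 6480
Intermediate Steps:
Q = 37 (Q = 74*(½) = 37)
(Q + 43)*81 = (37 + 43)*81 = 80*81 = 6480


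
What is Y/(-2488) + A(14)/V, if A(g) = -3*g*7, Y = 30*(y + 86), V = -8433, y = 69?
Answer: -6413663/3496884 ≈ -1.8341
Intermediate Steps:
Y = 4650 (Y = 30*(69 + 86) = 30*155 = 4650)
A(g) = -21*g
Y/(-2488) + A(14)/V = 4650/(-2488) - 21*14/(-8433) = 4650*(-1/2488) - 294*(-1/8433) = -2325/1244 + 98/2811 = -6413663/3496884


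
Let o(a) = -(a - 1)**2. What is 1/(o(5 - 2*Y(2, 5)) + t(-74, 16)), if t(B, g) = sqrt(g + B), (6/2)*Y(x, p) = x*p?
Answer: -288/4397 - 81*I*sqrt(58)/8794 ≈ -0.065499 - 0.070148*I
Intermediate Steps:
Y(x, p) = p*x/3 (Y(x, p) = (x*p)/3 = (p*x)/3 = p*x/3)
t(B, g) = sqrt(B + g)
o(a) = -(-1 + a)**2
1/(o(5 - 2*Y(2, 5)) + t(-74, 16)) = 1/(-(-1 + (5 - 2*5*2/3))**2 + sqrt(-74 + 16)) = 1/(-(-1 + (5 - 2*10/3))**2 + sqrt(-58)) = 1/(-(-1 + (5 - 20/3))**2 + I*sqrt(58)) = 1/(-(-1 - 5/3)**2 + I*sqrt(58)) = 1/(-(-8/3)**2 + I*sqrt(58)) = 1/(-1*64/9 + I*sqrt(58)) = 1/(-64/9 + I*sqrt(58))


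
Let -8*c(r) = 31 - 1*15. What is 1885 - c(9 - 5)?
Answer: 1887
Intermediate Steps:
c(r) = -2 (c(r) = -(31 - 1*15)/8 = -(31 - 15)/8 = -1/8*16 = -2)
1885 - c(9 - 5) = 1885 - 1*(-2) = 1885 + 2 = 1887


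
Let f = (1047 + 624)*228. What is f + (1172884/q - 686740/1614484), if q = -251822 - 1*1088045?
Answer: 206037019635887257/540798458407 ≈ 3.8099e+5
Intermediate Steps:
q = -1339867 (q = -251822 - 1088045 = -1339867)
f = 380988 (f = 1671*228 = 380988)
f + (1172884/q - 686740/1614484) = 380988 + (1172884/(-1339867) - 686740/1614484) = 380988 + (1172884*(-1/1339867) - 686740*1/1614484) = 380988 + (-1172884/1339867 - 171685/403621) = 380988 - 703435678859/540798458407 = 206037019635887257/540798458407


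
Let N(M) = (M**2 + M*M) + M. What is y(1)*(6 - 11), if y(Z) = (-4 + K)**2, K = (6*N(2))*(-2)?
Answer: -76880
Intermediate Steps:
N(M) = M + 2*M**2 (N(M) = (M**2 + M**2) + M = 2*M**2 + M = M + 2*M**2)
K = -120 (K = (6*(2*(1 + 2*2)))*(-2) = (6*(2*(1 + 4)))*(-2) = (6*(2*5))*(-2) = (6*10)*(-2) = 60*(-2) = -120)
y(Z) = 15376 (y(Z) = (-4 - 120)**2 = (-124)**2 = 15376)
y(1)*(6 - 11) = 15376*(6 - 11) = 15376*(-5) = -76880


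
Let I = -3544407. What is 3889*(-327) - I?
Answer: 2272704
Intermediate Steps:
3889*(-327) - I = 3889*(-327) - 1*(-3544407) = -1271703 + 3544407 = 2272704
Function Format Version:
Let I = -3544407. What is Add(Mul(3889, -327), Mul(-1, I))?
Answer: 2272704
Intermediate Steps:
Add(Mul(3889, -327), Mul(-1, I)) = Add(Mul(3889, -327), Mul(-1, -3544407)) = Add(-1271703, 3544407) = 2272704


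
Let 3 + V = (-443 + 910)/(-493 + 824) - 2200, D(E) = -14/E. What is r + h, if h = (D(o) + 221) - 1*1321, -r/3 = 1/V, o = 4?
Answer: -402074074/364363 ≈ -1103.5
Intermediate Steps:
V = -728726/331 (V = -3 + ((-443 + 910)/(-493 + 824) - 2200) = -3 + (467/331 - 2200) = -3 - 727733/331 = -728726/331 ≈ -2201.6)
r = 993/728726 (r = -3/(-728726/331) = -3*(-331/728726) = 993/728726 ≈ 0.0013627)
h = -2207/2 (h = (-14/4 + 221) - 1*1321 = (-14*¼ + 221) - 1321 = (-7/2 + 221) - 1321 = 435/2 - 1321 = -2207/2 ≈ -1103.5)
r + h = 993/728726 - 2207/2 = -402074074/364363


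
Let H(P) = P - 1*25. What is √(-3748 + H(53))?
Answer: 2*I*√930 ≈ 60.992*I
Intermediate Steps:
H(P) = -25 + P (H(P) = P - 25 = -25 + P)
√(-3748 + H(53)) = √(-3748 + (-25 + 53)) = √(-3748 + 28) = √(-3720) = 2*I*√930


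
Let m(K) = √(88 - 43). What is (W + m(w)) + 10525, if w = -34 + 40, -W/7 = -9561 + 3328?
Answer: 54156 + 3*√5 ≈ 54163.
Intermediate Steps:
W = 43631 (W = -7*(-9561 + 3328) = -7*(-6233) = 43631)
w = 6
m(K) = 3*√5 (m(K) = √45 = 3*√5)
(W + m(w)) + 10525 = (43631 + 3*√5) + 10525 = 54156 + 3*√5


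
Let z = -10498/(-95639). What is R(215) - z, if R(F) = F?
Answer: 20551887/95639 ≈ 214.89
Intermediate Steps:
z = 10498/95639 (z = -10498*(-1/95639) = 10498/95639 ≈ 0.10977)
R(215) - z = 215 - 1*10498/95639 = 215 - 10498/95639 = 20551887/95639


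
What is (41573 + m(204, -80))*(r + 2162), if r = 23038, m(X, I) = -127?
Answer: 1044439200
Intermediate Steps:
(41573 + m(204, -80))*(r + 2162) = (41573 - 127)*(23038 + 2162) = 41446*25200 = 1044439200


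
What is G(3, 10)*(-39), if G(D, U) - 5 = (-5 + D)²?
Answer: -351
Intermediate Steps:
G(D, U) = 5 + (-5 + D)²
G(3, 10)*(-39) = (5 + (-5 + 3)²)*(-39) = (5 + (-2)²)*(-39) = (5 + 4)*(-39) = 9*(-39) = -351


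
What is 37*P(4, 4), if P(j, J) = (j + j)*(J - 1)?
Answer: 888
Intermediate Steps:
P(j, J) = 2*j*(-1 + J) (P(j, J) = (2*j)*(-1 + J) = 2*j*(-1 + J))
37*P(4, 4) = 37*(2*4*(-1 + 4)) = 37*(2*4*3) = 37*24 = 888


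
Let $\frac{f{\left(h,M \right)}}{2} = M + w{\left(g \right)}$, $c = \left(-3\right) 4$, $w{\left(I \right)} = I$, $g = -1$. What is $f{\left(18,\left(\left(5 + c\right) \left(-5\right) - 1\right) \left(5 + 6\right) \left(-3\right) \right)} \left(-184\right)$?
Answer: $413264$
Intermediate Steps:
$c = -12$
$f{\left(h,M \right)} = -2 + 2 M$ ($f{\left(h,M \right)} = 2 \left(M - 1\right) = 2 \left(-1 + M\right) = -2 + 2 M$)
$f{\left(18,\left(\left(5 + c\right) \left(-5\right) - 1\right) \left(5 + 6\right) \left(-3\right) \right)} \left(-184\right) = \left(-2 + 2 \left(\left(5 - 12\right) \left(-5\right) - 1\right) \left(5 + 6\right) \left(-3\right)\right) \left(-184\right) = \left(-2 + 2 \left(\left(-7\right) \left(-5\right) - 1\right) 11 \left(-3\right)\right) \left(-184\right) = \left(-2 + 2 \left(35 - 1\right) 11 \left(-3\right)\right) \left(-184\right) = \left(-2 + 2 \cdot 34 \cdot 11 \left(-3\right)\right) \left(-184\right) = \left(-2 + 2 \cdot 374 \left(-3\right)\right) \left(-184\right) = \left(-2 + 2 \left(-1122\right)\right) \left(-184\right) = \left(-2 - 2244\right) \left(-184\right) = \left(-2246\right) \left(-184\right) = 413264$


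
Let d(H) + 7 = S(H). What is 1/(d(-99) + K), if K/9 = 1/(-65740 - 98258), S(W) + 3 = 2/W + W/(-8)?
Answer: 2405304/5663873 ≈ 0.42467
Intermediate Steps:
S(W) = -3 + 2/W - W/8 (S(W) = -3 + (2/W + W/(-8)) = -3 + (2/W + W*(-1/8)) = -3 + (2/W - W/8) = -3 + 2/W - W/8)
K = -1/18222 (K = 9/(-65740 - 98258) = 9/(-163998) = 9*(-1/163998) = -1/18222 ≈ -5.4879e-5)
d(H) = -10 + 2/H - H/8 (d(H) = -7 + (-3 + 2/H - H/8) = -10 + 2/H - H/8)
1/(d(-99) + K) = 1/((-10 + 2/(-99) - 1/8*(-99)) - 1/18222) = 1/((-10 + 2*(-1/99) + 99/8) - 1/18222) = 1/((-10 - 2/99 + 99/8) - 1/18222) = 1/(1865/792 - 1/18222) = 1/(5663873/2405304) = 2405304/5663873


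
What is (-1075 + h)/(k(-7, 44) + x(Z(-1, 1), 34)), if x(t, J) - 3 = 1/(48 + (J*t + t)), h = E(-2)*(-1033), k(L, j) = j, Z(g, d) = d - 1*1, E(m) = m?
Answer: 47568/2257 ≈ 21.076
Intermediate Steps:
Z(g, d) = -1 + d (Z(g, d) = d - 1 = -1 + d)
h = 2066 (h = -2*(-1033) = 2066)
x(t, J) = 3 + 1/(48 + t + J*t) (x(t, J) = 3 + 1/(48 + (J*t + t)) = 3 + 1/(48 + (t + J*t)) = 3 + 1/(48 + t + J*t))
(-1075 + h)/(k(-7, 44) + x(Z(-1, 1), 34)) = (-1075 + 2066)/(44 + (145 + 3*(-1 + 1) + 3*34*(-1 + 1))/(48 + (-1 + 1) + 34*(-1 + 1))) = 991/(44 + (145 + 3*0 + 3*34*0)/(48 + 0 + 34*0)) = 991/(44 + (145 + 0 + 0)/(48 + 0 + 0)) = 991/(44 + 145/48) = 991/(2257/48) = 991*(48/2257) = 47568/2257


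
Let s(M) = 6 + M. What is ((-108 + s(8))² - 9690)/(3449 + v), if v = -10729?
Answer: 61/520 ≈ 0.11731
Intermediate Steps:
((-108 + s(8))² - 9690)/(3449 + v) = ((-108 + (6 + 8))² - 9690)/(3449 - 10729) = ((-108 + 14)² - 9690)/(-7280) = ((-94)² - 9690)*(-1/7280) = (8836 - 9690)*(-1/7280) = -854*(-1/7280) = 61/520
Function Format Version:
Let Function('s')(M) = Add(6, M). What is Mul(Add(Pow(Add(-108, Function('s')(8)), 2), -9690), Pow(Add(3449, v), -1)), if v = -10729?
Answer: Rational(61, 520) ≈ 0.11731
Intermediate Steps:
Mul(Add(Pow(Add(-108, Function('s')(8)), 2), -9690), Pow(Add(3449, v), -1)) = Mul(Add(Pow(Add(-108, Add(6, 8)), 2), -9690), Pow(Add(3449, -10729), -1)) = Mul(Add(Pow(Add(-108, 14), 2), -9690), Pow(-7280, -1)) = Mul(Add(Pow(-94, 2), -9690), Rational(-1, 7280)) = Mul(Add(8836, -9690), Rational(-1, 7280)) = Mul(-854, Rational(-1, 7280)) = Rational(61, 520)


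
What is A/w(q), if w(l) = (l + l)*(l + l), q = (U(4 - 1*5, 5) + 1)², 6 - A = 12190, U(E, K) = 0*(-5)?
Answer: -3046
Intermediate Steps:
U(E, K) = 0
A = -12184 (A = 6 - 1*12190 = 6 - 12190 = -12184)
q = 1 (q = (0 + 1)² = 1² = 1)
w(l) = 4*l² (w(l) = (2*l)*(2*l) = 4*l²)
A/w(q) = -12184/(4*1²) = -12184/(4*1) = -12184/4 = -12184*¼ = -3046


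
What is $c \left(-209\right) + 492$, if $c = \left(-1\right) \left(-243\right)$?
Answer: $-50295$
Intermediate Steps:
$c = 243$
$c \left(-209\right) + 492 = 243 \left(-209\right) + 492 = -50787 + 492 = -50295$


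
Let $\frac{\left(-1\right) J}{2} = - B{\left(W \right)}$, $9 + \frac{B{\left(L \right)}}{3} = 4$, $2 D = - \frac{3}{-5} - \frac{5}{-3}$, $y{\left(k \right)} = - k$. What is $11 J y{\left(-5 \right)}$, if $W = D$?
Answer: $-1650$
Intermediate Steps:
$D = \frac{17}{15}$ ($D = \frac{- \frac{3}{-5} - \frac{5}{-3}}{2} = \frac{\left(-3\right) \left(- \frac{1}{5}\right) - - \frac{5}{3}}{2} = \frac{\frac{3}{5} + \frac{5}{3}}{2} = \frac{1}{2} \cdot \frac{34}{15} = \frac{17}{15} \approx 1.1333$)
$W = \frac{17}{15} \approx 1.1333$
$B{\left(L \right)} = -15$ ($B{\left(L \right)} = -27 + 3 \cdot 4 = -27 + 12 = -15$)
$J = -30$ ($J = - 2 \left(\left(-1\right) \left(-15\right)\right) = \left(-2\right) 15 = -30$)
$11 J y{\left(-5 \right)} = 11 \left(-30\right) \left(\left(-1\right) \left(-5\right)\right) = \left(-330\right) 5 = -1650$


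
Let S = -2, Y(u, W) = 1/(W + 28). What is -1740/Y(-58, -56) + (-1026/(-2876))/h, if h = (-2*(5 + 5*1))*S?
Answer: 2802374913/57520 ≈ 48720.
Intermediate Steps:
Y(u, W) = 1/(28 + W)
h = 40 (h = -2*(5 + 5*1)*(-2) = -2*(5 + 5)*(-2) = -2*10*(-2) = -20*(-2) = 40)
-1740/Y(-58, -56) + (-1026/(-2876))/h = -1740/(1/(28 - 56)) - 1026/(-2876)/40 = -1740/(1/(-28)) - 1026*(-1/2876)*(1/40) = -1740/(-1/28) + (513/1438)*(1/40) = -1740*(-28) + 513/57520 = 48720 + 513/57520 = 2802374913/57520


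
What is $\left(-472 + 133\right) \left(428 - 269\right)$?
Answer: $-53901$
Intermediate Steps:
$\left(-472 + 133\right) \left(428 - 269\right) = \left(-339\right) 159 = -53901$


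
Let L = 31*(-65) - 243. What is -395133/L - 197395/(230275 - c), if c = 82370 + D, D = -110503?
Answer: 14162693/81288 ≈ 174.23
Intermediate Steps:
L = -2258 (L = -2015 - 243 = -2258)
c = -28133 (c = 82370 - 110503 = -28133)
-395133/L - 197395/(230275 - c) = -395133/(-2258) - 197395/(230275 - 1*(-28133)) = -395133*(-1/2258) - 197395/(230275 + 28133) = 395133/2258 - 197395/258408 = 395133/2258 - 197395*1/258408 = 395133/2258 - 55/72 = 14162693/81288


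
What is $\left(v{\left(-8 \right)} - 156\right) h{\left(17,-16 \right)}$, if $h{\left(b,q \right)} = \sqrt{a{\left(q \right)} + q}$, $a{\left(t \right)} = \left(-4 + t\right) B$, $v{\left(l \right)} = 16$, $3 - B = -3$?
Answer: $- 280 i \sqrt{34} \approx - 1632.7 i$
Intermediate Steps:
$B = 6$ ($B = 3 - -3 = 3 + 3 = 6$)
$a{\left(t \right)} = -24 + 6 t$ ($a{\left(t \right)} = \left(-4 + t\right) 6 = -24 + 6 t$)
$h{\left(b,q \right)} = \sqrt{-24 + 7 q}$ ($h{\left(b,q \right)} = \sqrt{\left(-24 + 6 q\right) + q} = \sqrt{-24 + 7 q}$)
$\left(v{\left(-8 \right)} - 156\right) h{\left(17,-16 \right)} = \left(16 - 156\right) \sqrt{-24 + 7 \left(-16\right)} = - 140 \sqrt{-24 - 112} = - 140 \sqrt{-136} = - 140 \cdot 2 i \sqrt{34} = - 280 i \sqrt{34}$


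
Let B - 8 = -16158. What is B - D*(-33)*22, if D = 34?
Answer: 8534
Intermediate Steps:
B = -16150 (B = 8 - 16158 = -16150)
B - D*(-33)*22 = -16150 - 34*(-33)*22 = -16150 - (-1122)*22 = -16150 - 1*(-24684) = -16150 + 24684 = 8534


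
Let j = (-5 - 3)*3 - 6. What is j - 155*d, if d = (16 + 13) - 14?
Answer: -2355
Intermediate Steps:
d = 15 (d = 29 - 14 = 15)
j = -30 (j = -8*3 - 6 = -24 - 6 = -30)
j - 155*d = -30 - 155*15 = -30 - 2325 = -2355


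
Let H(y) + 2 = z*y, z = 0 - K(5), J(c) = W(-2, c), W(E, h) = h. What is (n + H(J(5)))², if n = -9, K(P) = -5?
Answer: 196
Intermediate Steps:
J(c) = c
z = 5 (z = 0 - 1*(-5) = 0 + 5 = 5)
H(y) = -2 + 5*y
(n + H(J(5)))² = (-9 + (-2 + 5*5))² = (-9 + (-2 + 25))² = (-9 + 23)² = 14² = 196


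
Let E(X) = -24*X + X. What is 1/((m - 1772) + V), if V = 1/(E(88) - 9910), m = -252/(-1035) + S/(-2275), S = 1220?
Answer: -9606870/17026187197 ≈ -0.00056424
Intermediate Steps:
m = -3064/10465 (m = -252/(-1035) + 1220/(-2275) = -252*(-1/1035) + 1220*(-1/2275) = 28/115 - 244/455 = -3064/10465 ≈ -0.29279)
E(X) = -23*X
V = -1/11934 (V = 1/(-23*88 - 9910) = 1/(-2024 - 9910) = 1/(-11934) = -1/11934 ≈ -8.3794e-5)
1/((m - 1772) + V) = 1/((-3064/10465 - 1772) - 1/11934) = 1/(-18547044/10465 - 1/11934) = 1/(-17026187197/9606870) = -9606870/17026187197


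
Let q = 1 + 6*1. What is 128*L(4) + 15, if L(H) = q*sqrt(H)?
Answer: 1807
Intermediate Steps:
q = 7 (q = 1 + 6 = 7)
L(H) = 7*sqrt(H)
128*L(4) + 15 = 128*(7*sqrt(4)) + 15 = 128*(7*2) + 15 = 128*14 + 15 = 1792 + 15 = 1807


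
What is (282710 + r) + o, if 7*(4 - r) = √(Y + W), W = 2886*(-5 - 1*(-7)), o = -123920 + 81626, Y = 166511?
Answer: 240420 - √172283/7 ≈ 2.4036e+5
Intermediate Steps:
o = -42294
W = 5772 (W = 2886*(-5 + 7) = 2886*2 = 5772)
r = 4 - √172283/7 (r = 4 - √(166511 + 5772)/7 = 4 - √172283/7 ≈ -55.296)
(282710 + r) + o = (282710 + (4 - √172283/7)) - 42294 = (282714 - √172283/7) - 42294 = 240420 - √172283/7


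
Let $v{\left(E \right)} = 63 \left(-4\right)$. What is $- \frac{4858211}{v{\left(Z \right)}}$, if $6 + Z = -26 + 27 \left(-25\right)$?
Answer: $\frac{4858211}{252} \approx 19279.0$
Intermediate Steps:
$Z = -707$ ($Z = -6 + \left(-26 + 27 \left(-25\right)\right) = -6 - 701 = -707$)
$v{\left(E \right)} = -252$
$- \frac{4858211}{v{\left(Z \right)}} = - \frac{4858211}{-252} = \left(-4858211\right) \left(- \frac{1}{252}\right) = \frac{4858211}{252}$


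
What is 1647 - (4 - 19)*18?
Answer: 1917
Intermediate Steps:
1647 - (4 - 19)*18 = 1647 - (-15)*18 = 1647 - 1*(-270) = 1647 + 270 = 1917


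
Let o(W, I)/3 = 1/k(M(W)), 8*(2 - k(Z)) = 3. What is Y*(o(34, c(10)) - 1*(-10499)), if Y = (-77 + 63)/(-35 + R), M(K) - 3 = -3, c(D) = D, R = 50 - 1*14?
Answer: -1911154/13 ≈ -1.4701e+5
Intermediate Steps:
R = 36 (R = 50 - 14 = 36)
M(K) = 0 (M(K) = 3 - 3 = 0)
k(Z) = 13/8 (k(Z) = 2 - ⅛*3 = 2 - 3/8 = 13/8)
o(W, I) = 24/13 (o(W, I) = 3/(13/8) = 3*(8/13) = 24/13)
Y = -14 (Y = (-77 + 63)/(-35 + 36) = -14/1 = -14*1 = -14)
Y*(o(34, c(10)) - 1*(-10499)) = -14*(24/13 - 1*(-10499)) = -14*(24/13 + 10499) = -14*136511/13 = -1911154/13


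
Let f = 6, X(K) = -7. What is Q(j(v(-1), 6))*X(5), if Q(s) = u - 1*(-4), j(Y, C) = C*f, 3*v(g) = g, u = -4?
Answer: 0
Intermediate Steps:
v(g) = g/3
j(Y, C) = 6*C (j(Y, C) = C*6 = 6*C)
Q(s) = 0 (Q(s) = -4 - 1*(-4) = -4 + 4 = 0)
Q(j(v(-1), 6))*X(5) = 0*(-7) = 0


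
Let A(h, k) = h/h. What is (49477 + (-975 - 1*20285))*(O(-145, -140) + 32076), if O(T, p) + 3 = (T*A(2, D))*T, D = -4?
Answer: 1498266266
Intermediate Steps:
A(h, k) = 1
O(T, p) = -3 + T² (O(T, p) = -3 + (T*1)*T = -3 + T*T = -3 + T²)
(49477 + (-975 - 1*20285))*(O(-145, -140) + 32076) = (49477 + (-975 - 1*20285))*((-3 + (-145)²) + 32076) = (49477 + (-975 - 20285))*((-3 + 21025) + 32076) = (49477 - 21260)*(21022 + 32076) = 28217*53098 = 1498266266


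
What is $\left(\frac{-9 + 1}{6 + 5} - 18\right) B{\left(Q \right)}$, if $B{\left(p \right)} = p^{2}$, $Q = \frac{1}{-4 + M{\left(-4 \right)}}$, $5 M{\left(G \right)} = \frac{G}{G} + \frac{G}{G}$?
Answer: $- \frac{2575}{1782} \approx -1.445$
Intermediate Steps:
$M{\left(G \right)} = \frac{2}{5}$ ($M{\left(G \right)} = \frac{\frac{G}{G} + \frac{G}{G}}{5} = \frac{1 + 1}{5} = \frac{1}{5} \cdot 2 = \frac{2}{5}$)
$Q = - \frac{5}{18}$ ($Q = \frac{1}{-4 + \frac{2}{5}} = \frac{1}{- \frac{18}{5}} = - \frac{5}{18} \approx -0.27778$)
$\left(\frac{-9 + 1}{6 + 5} - 18\right) B{\left(Q \right)} = \left(\frac{-9 + 1}{6 + 5} - 18\right) \left(- \frac{5}{18}\right)^{2} = \left(- \frac{8}{11} - 18\right) \frac{25}{324} = \left(- \frac{206}{11}\right) \frac{25}{324} = - \frac{2575}{1782}$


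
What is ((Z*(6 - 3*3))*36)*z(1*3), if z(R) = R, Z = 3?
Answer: -972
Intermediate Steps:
((Z*(6 - 3*3))*36)*z(1*3) = ((3*(6 - 3*3))*36)*(1*3) = ((3*(6 - 9))*36)*3 = ((3*(-3))*36)*3 = -9*36*3 = -324*3 = -972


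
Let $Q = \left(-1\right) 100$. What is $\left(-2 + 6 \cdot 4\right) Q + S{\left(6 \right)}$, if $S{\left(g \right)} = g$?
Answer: $-2194$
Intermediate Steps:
$Q = -100$
$\left(-2 + 6 \cdot 4\right) Q + S{\left(6 \right)} = \left(-2 + 6 \cdot 4\right) \left(-100\right) + 6 = \left(-2 + 24\right) \left(-100\right) + 6 = 22 \left(-100\right) + 6 = -2200 + 6 = -2194$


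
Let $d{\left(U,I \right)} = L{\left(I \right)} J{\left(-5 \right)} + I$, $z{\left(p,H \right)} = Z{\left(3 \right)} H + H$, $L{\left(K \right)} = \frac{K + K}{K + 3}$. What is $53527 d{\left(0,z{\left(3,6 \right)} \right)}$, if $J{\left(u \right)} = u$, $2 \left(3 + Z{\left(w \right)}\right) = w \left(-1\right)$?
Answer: $- \frac{5245646}{3} \approx -1.7485 \cdot 10^{6}$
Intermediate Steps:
$Z{\left(w \right)} = -3 - \frac{w}{2}$ ($Z{\left(w \right)} = -3 + \frac{w \left(-1\right)}{2} = -3 + \frac{\left(-1\right) w}{2} = -3 - \frac{w}{2}$)
$L{\left(K \right)} = \frac{2 K}{3 + K}$
$z{\left(p,H \right)} = - \frac{7 H}{2}$ ($z{\left(p,H \right)} = \left(-3 - \frac{3}{2}\right) H + H = - \frac{9 H}{2} + H = - \frac{7 H}{2}$)
$d{\left(U,I \right)} = I - \frac{10 I}{3 + I}$ ($d{\left(U,I \right)} = \frac{2 I}{3 + I} \left(-5\right) + I = - \frac{10 I}{3 + I} + I = I - \frac{10 I}{3 + I}$)
$53527 d{\left(0,z{\left(3,6 \right)} \right)} = 53527 \frac{\left(- \frac{7}{2}\right) 6 \left(-7 - 21\right)}{3 - 21} = 53527 \left(- \frac{21 \left(-7 - 21\right)}{3 - 21}\right) = 53527 \left(\left(-21\right) \frac{1}{-18} \left(-28\right)\right) = 53527 \left(\left(-21\right) \left(- \frac{1}{18}\right) \left(-28\right)\right) = 53527 \left(- \frac{98}{3}\right) = - \frac{5245646}{3}$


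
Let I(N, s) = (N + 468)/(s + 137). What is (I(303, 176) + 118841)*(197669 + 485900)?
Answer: 25427402396276/313 ≈ 8.1238e+10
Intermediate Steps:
I(N, s) = (468 + N)/(137 + s)
(I(303, 176) + 118841)*(197669 + 485900) = ((468 + 303)/(137 + 176) + 118841)*(197669 + 485900) = (771/313 + 118841)*683569 = (37198004/313)*683569 = 25427402396276/313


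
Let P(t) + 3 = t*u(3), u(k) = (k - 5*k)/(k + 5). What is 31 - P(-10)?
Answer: 19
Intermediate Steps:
u(k) = -4*k/(5 + k) (u(k) = (-4*k)/(5 + k) = -4*k/(5 + k))
P(t) = -3 - 3*t/2 (P(t) = -3 + t*(-4*3/(5 + 3)) = -3 + t*(-4*3/8) = -3 + t*(-4*3*⅛) = -3 + t*(-3/2) = -3 - 3*t/2)
31 - P(-10) = 31 - (-3 - 3/2*(-10)) = 31 - (-3 + 15) = 31 - 1*12 = 31 - 12 = 19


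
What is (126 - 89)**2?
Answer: 1369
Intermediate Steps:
(126 - 89)**2 = 37**2 = 1369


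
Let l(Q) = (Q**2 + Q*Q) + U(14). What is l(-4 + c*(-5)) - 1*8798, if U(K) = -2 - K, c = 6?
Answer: -6502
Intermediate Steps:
l(Q) = -16 + 2*Q**2 (l(Q) = (Q**2 + Q*Q) + (-2 - 1*14) = (Q**2 + Q**2) + (-2 - 14) = 2*Q**2 - 16 = -16 + 2*Q**2)
l(-4 + c*(-5)) - 1*8798 = (-16 + 2*(-4 + 6*(-5))**2) - 1*8798 = (-16 + 2*(-4 - 30)**2) - 8798 = (-16 + 2*(-34)**2) - 8798 = (-16 + 2*1156) - 8798 = (-16 + 2312) - 8798 = 2296 - 8798 = -6502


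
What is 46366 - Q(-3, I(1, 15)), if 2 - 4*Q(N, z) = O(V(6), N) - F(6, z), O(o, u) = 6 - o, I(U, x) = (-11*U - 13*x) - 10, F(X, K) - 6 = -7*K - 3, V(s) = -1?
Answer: 91977/2 ≈ 45989.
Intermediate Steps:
F(X, K) = 3 - 7*K (F(X, K) = 6 + (-7*K - 3) = 6 + (-3 - 7*K) = 3 - 7*K)
I(U, x) = -10 - 13*x - 11*U (I(U, x) = (-13*x - 11*U) - 10 = -10 - 13*x - 11*U)
Q(N, z) = -½ - 7*z/4 (Q(N, z) = ½ - ((6 - 1*(-1)) - (3 - 7*z))/4 = ½ - ((6 + 1) + (-3 + 7*z))/4 = ½ - (7 + (-3 + 7*z))/4 = ½ - (4 + 7*z)/4 = ½ + (-1 - 7*z/4) = -½ - 7*z/4)
46366 - Q(-3, I(1, 15)) = 46366 - (-½ - 7*(-10 - 13*15 - 11*1)/4) = 46366 - (-½ - 7*(-10 - 195 - 11)/4) = 46366 - (-½ - 7/4*(-216)) = 46366 - (-½ + 378) = 46366 - 1*755/2 = 46366 - 755/2 = 91977/2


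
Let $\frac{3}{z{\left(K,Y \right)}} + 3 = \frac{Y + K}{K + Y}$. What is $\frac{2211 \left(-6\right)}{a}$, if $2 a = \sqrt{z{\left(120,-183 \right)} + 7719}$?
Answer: $- \frac{8844 \sqrt{70}}{245} \approx -302.02$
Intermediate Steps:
$z{\left(K,Y \right)} = - \frac{3}{2}$ ($z{\left(K,Y \right)} = \frac{3}{-3 + \frac{Y + K}{K + Y}} = \frac{3}{-3 + \frac{K + Y}{K + Y}} = \frac{3}{-3 + 1} = \frac{3}{-2} = 3 \left(- \frac{1}{2}\right) = - \frac{3}{2}$)
$a = \frac{21 \sqrt{70}}{4}$ ($a = \frac{\sqrt{- \frac{3}{2} + 7719}}{2} = \frac{\sqrt{\frac{15435}{2}}}{2} = \frac{\frac{21}{2} \sqrt{70}}{2} = \frac{21 \sqrt{70}}{4} \approx 43.925$)
$\frac{2211 \left(-6\right)}{a} = \frac{2211 \left(-6\right)}{\frac{21}{4} \sqrt{70}} = - 13266 \frac{2 \sqrt{70}}{735} = - \frac{8844 \sqrt{70}}{245}$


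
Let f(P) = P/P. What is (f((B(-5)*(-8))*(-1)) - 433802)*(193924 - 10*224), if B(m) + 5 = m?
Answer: -83152710884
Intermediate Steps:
B(m) = -5 + m
f(P) = 1
(f((B(-5)*(-8))*(-1)) - 433802)*(193924 - 10*224) = (1 - 433802)*(193924 - 10*224) = -433801*(193924 - 2240) = -433801*191684 = -83152710884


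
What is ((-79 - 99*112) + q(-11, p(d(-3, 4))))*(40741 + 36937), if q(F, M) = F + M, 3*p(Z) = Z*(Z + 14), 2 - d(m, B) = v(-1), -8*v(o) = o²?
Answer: -27756718579/32 ≈ -8.6740e+8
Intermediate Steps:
v(o) = -o²/8
d(m, B) = 17/8 (d(m, B) = 2 - (-1)*(-1)²/8 = 2 - (-1)/8 = 2 - 1*(-⅛) = 2 + ⅛ = 17/8)
p(Z) = Z*(14 + Z)/3 (p(Z) = (Z*(Z + 14))/3 = (Z*(14 + Z))/3 = Z*(14 + Z)/3)
((-79 - 99*112) + q(-11, p(d(-3, 4))))*(40741 + 36937) = ((-79 - 99*112) + (-11 + (⅓)*(17/8)*(14 + 17/8)))*(40741 + 36937) = ((-79 - 11088) + (-11 + (⅓)*(17/8)*(129/8)))*77678 = (-11167 + (-11 + 731/64))*77678 = (-11167 + 27/64)*77678 = -714661/64*77678 = -27756718579/32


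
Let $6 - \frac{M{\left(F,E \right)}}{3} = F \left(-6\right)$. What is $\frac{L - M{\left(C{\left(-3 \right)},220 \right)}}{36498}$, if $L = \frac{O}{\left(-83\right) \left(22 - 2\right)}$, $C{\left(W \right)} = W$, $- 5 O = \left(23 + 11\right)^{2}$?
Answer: $\frac{74989}{75733350} \approx 0.00099017$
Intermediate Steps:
$O = - \frac{1156}{5}$ ($O = - \frac{\left(23 + 11\right)^{2}}{5} = - \frac{34^{2}}{5} = \left(- \frac{1}{5}\right) 1156 = - \frac{1156}{5} \approx -231.2$)
$M{\left(F,E \right)} = 18 + 18 F$ ($M{\left(F,E \right)} = 18 - 3 F \left(-6\right) = 18 - 3 \left(- 6 F\right) = 18 + 18 F$)
$L = \frac{289}{2075}$ ($L = - \frac{1156}{5 \left(- 83 \left(22 - 2\right)\right)} = - \frac{1156}{5 \left(\left(-83\right) 20\right)} = - \frac{1156}{5 \left(-1660\right)} = \left(- \frac{1156}{5}\right) \left(- \frac{1}{1660}\right) = \frac{289}{2075} \approx 0.13928$)
$\frac{L - M{\left(C{\left(-3 \right)},220 \right)}}{36498} = \frac{\frac{289}{2075} - \left(18 + 18 \left(-3\right)\right)}{36498} = \left(\frac{289}{2075} - \left(18 - 54\right)\right) \frac{1}{36498} = \left(\frac{289}{2075} - -36\right) \frac{1}{36498} = \left(\frac{289}{2075} + 36\right) \frac{1}{36498} = \frac{74989}{2075} \cdot \frac{1}{36498} = \frac{74989}{75733350}$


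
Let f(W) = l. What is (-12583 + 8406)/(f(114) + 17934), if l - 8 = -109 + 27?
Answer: -4177/17860 ≈ -0.23387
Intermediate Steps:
l = -74 (l = 8 + (-109 + 27) = 8 - 82 = -74)
f(W) = -74
(-12583 + 8406)/(f(114) + 17934) = (-12583 + 8406)/(-74 + 17934) = -4177/17860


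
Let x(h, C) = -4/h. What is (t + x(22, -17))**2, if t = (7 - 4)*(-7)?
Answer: 54289/121 ≈ 448.67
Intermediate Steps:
t = -21 (t = 3*(-7) = -21)
(t + x(22, -17))**2 = (-21 - 4/22)**2 = (-21 - 4*1/22)**2 = (-21 - 2/11)**2 = (-233/11)**2 = 54289/121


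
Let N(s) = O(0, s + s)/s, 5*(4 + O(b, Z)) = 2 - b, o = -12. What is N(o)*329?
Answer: 987/10 ≈ 98.700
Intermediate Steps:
O(b, Z) = -18/5 - b/5 (O(b, Z) = -4 + (2 - b)/5 = -4 + (⅖ - b/5) = -18/5 - b/5)
N(s) = -18/(5*s) (N(s) = (-18/5 - ⅕*0)/s = (-18/5 + 0)/s = -18/(5*s))
N(o)*329 = -18/5/(-12)*329 = -18/5*(-1/12)*329 = (3/10)*329 = 987/10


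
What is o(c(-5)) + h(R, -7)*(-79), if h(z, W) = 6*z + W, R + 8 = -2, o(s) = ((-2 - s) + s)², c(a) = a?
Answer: 5297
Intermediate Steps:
o(s) = 4 (o(s) = (-2)² = 4)
R = -10 (R = -8 - 2 = -10)
h(z, W) = W + 6*z
o(c(-5)) + h(R, -7)*(-79) = 4 + (-7 + 6*(-10))*(-79) = 4 + (-7 - 60)*(-79) = 4 - 67*(-79) = 4 + 5293 = 5297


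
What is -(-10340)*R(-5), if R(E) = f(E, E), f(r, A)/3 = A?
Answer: -155100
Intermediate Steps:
f(r, A) = 3*A
R(E) = 3*E
-(-10340)*R(-5) = -(-10340)*3*(-5) = -(-10340)*(-15) = -1*155100 = -155100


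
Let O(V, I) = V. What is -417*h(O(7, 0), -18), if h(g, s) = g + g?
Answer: -5838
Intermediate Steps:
h(g, s) = 2*g
-417*h(O(7, 0), -18) = -834*7 = -417*14 = -5838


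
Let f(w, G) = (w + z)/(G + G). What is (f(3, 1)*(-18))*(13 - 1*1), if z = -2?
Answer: -108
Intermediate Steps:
f(w, G) = (-2 + w)/(2*G) (f(w, G) = (w - 2)/(G + G) = (-2 + w)/((2*G)) = (-2 + w)*(1/(2*G)) = (-2 + w)/(2*G))
(f(3, 1)*(-18))*(13 - 1*1) = (((½)*(-2 + 3)/1)*(-18))*(13 - 1*1) = (((½)*1*1)*(-18))*(13 - 1) = ((½)*(-18))*12 = -9*12 = -108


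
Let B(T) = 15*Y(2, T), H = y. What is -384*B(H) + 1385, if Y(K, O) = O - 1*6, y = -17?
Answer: 133865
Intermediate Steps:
H = -17
Y(K, O) = -6 + O (Y(K, O) = O - 6 = -6 + O)
B(T) = -90 + 15*T (B(T) = 15*(-6 + T) = -90 + 15*T)
-384*B(H) + 1385 = -384*(-90 + 15*(-17)) + 1385 = -384*(-90 - 255) + 1385 = -384*(-345) + 1385 = 132480 + 1385 = 133865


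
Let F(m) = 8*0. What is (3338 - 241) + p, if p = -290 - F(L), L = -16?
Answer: 2807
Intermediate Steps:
F(m) = 0
p = -290 (p = -290 - 1*0 = -290 + 0 = -290)
(3338 - 241) + p = (3338 - 241) - 290 = 3097 - 290 = 2807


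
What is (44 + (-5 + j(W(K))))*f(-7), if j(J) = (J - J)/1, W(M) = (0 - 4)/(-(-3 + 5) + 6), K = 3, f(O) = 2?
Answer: 78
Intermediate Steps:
W(M) = -1 (W(M) = -4/(-1*2 + 6) = -4/(-2 + 6) = -4/4 = -4*1/4 = -1)
j(J) = 0 (j(J) = 0*1 = 0)
(44 + (-5 + j(W(K))))*f(-7) = (44 + (-5 + 0))*2 = (44 - 5)*2 = 39*2 = 78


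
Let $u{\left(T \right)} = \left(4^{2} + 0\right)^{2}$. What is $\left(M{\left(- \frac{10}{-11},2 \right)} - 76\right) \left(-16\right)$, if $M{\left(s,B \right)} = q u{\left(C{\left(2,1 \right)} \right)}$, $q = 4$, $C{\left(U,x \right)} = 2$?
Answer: $-15168$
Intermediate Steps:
$u{\left(T \right)} = 256$ ($u{\left(T \right)} = \left(16 + 0\right)^{2} = 16^{2} = 256$)
$M{\left(s,B \right)} = 1024$ ($M{\left(s,B \right)} = 4 \cdot 256 = 1024$)
$\left(M{\left(- \frac{10}{-11},2 \right)} - 76\right) \left(-16\right) = \left(1024 - 76\right) \left(-16\right) = 948 \left(-16\right) = -15168$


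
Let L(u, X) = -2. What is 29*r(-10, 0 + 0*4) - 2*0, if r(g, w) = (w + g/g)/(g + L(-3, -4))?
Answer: -29/12 ≈ -2.4167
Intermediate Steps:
r(g, w) = (1 + w)/(-2 + g) (r(g, w) = (w + g/g)/(g - 2) = (w + 1)/(-2 + g) = (1 + w)/(-2 + g))
29*r(-10, 0 + 0*4) - 2*0 = 29*((1 + (0 + 0*4))/(-2 - 10)) - 2*0 = 29*((1 + (0 + 0))/(-12)) + 0 = 29*(-(1 + 0)/12) + 0 = 29*(-1/12*1) + 0 = 29*(-1/12) + 0 = -29/12 + 0 = -29/12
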